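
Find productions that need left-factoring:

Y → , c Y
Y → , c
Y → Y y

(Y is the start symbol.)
Yes, Y has productions with common prefix ', c'

Left-factoring is needed when two productions for the same non-terminal
share a common prefix on the right-hand side.

Productions for Y:
  Y → , c Y
  Y → , c
  Y → Y y

Found common prefix ', c' in productions for Y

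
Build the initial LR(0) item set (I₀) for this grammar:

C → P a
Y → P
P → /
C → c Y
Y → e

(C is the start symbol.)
{ [C → . P a], [C → . c Y], [C' → . C], [P → . /] }

First, augment the grammar with C' → C
I₀ = CLOSURE({ [C' → . C] }):
  [C' → . C] has the dot before C: add [C → . P a], [C → . c Y]
  [C → . P a] has the dot before P: add [P → . /]
No further items can be added.

I₀ = { [C → . P a], [C → . c Y], [C' → . C], [P → . /] }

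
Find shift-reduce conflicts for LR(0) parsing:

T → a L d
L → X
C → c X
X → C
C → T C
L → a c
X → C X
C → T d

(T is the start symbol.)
Yes — I3: [X → C .] vs [C → . c X]; I10: [L → a c .] vs [C → . c X]

A shift-reduce conflict occurs when an LR(0) state has both:
  - a complete (reduce) item [A → α .] (dot at the end), and
  - a shift item [B → β . c γ] (dot before a terminal).

Augment with T' → T and build the canonical LR(0) collection (I0 = CLOSURE({[T' → . T]}), then GOTO on every symbol after a dot until no new states appear). It has 15 states:
  I0: { [T → . a L d], [T' → . T] }  — shift
  I1: { [T' → T .] }  — accept
  I2: { [C → . T C], [C → . T d], [C → . c X], [L → . X], [L → . a c], [T → . a L d], [T → a . L d], [X → . C X], [X → . C] }  — shift
  I3: { [C → . T C], [C → . T d], [C → . c X], [T → . a L d], [X → . C X], [X → . C], [X → C . X], [X → C .] }  — shift, reduce
  I4: { [T → a L . d] }  — shift
  I5: { [C → . T C], [C → . T d], [C → . c X], [C → T . C], [C → T . d], [T → . a L d] }  — shift
  I6: { [L → X .] }  — reduce
  I7: { [C → . T C], [C → . T d], [C → . c X], [L → . X], [L → . a c], [L → a . c], [T → . a L d], [T → a . L d], [X → . C X], [X → . C] }  — shift
  I8: { [C → . T C], [C → . T d], [C → . c X], [C → c . X], [T → . a L d], [X → . C X], [X → . C] }  — shift
  I9: { [C → c X .] }  — reduce
  I10: { [C → . T C], [C → . T d], [C → . c X], [C → c . X], [L → a c .], [T → . a L d], [X → . C X], [X → . C] }  — shift, reduce
  I11: { [C → T C .] }  — reduce
  I12: { [C → T d .] }  — reduce
  I13: { [T → a L d .] }  — reduce
  I14: { [X → C X .] }  — reduce

I3 contains reduce item [X → C .] and shift items [C → . c X], [T → . a L d] — shift-reduce conflict.
I10 contains reduce item [L → a c .] and shift items [C → . c X], [T → . a L d] — shift-reduce conflict.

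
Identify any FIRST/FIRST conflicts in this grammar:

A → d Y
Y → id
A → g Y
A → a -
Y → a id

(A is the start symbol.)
A FIRST/FIRST conflict occurs when two productions N → α and N → β for the same non-terminal have FIRST(α) ∩ FIRST(β) ≠ ∅ (with ε ∈ FIRST of a nullable right-hand side, so two nullable alternatives also conflict).

Productions for A:
  A → d Y: FIRST = { 'd' }
  A → g Y: FIRST = { 'g' }
  A → a -: FIRST = { 'a' }
Productions for Y:
  Y → id: FIRST = { 'id' }
  Y → a id: FIRST = { 'a' }

All alternatives of each non-terminal have pairwise disjoint FIRST sets.

Answer: No FIRST/FIRST conflicts.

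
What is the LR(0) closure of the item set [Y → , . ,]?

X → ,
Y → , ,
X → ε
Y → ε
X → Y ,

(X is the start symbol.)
{ [Y → , . ,] }

Start with: [Y → , . ,]
The dot precedes the terminal ',', so nothing is added.

CLOSURE = { [Y → , . ,] }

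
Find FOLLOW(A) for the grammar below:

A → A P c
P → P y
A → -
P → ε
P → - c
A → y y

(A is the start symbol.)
{ $, '-', 'c', 'y' }

A is the start symbol, so $ ∈ FOLLOW(A).
In A → A P c: A is followed by P c, add FIRST(P c) \ {ε} = { '-', 'c', 'y' }

Taking the union: FOLLOW(A) = { $, '-', 'c', 'y' }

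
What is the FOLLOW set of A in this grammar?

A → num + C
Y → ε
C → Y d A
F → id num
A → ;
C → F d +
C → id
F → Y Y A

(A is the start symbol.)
{ $, 'd' }

A is the start symbol, so $ ∈ FOLLOW(A).
In C → Y d A: A is at the end, add FOLLOW(C)
In F → Y Y A: A is at the end, add FOLLOW(F)

The FOLLOW sets referred to above (computed the same way, to a fixed point):
  FOLLOW(C) = { $, 'd' }
  FOLLOW(F) = { 'd' }

Taking the union: FOLLOW(A) = { $, 'd' }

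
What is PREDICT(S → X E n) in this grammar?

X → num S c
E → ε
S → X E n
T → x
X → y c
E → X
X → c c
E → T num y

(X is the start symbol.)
{ 'c', 'num', 'y' }

PREDICT(S → X E n) = (FIRST(RHS) \ {ε}) ∪ (FOLLOW(S) if ε ∈ FIRST(RHS), i.e. RHS ⇒* ε)
FIRST(X) = { 'c', 'num', 'y' }
FIRST(X E n) = { 'c', 'num', 'y' }
ε ∉ FIRST(X E n), so FOLLOW(S) is not added.
PREDICT(S → X E n) = { 'c', 'num', 'y' }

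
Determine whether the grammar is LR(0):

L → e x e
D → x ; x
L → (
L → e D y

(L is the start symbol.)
A grammar is LR(0) if no state in the canonical LR(0) collection has:
  - both a shift item (dot before a terminal) and a complete item (shift-reduce conflict), or
  - two or more complete items (reduce-reduce conflict; the accept item [L' → L .] counts as a complete item here).

Augment with L' → L and build the canonical LR(0) collection (I0 = CLOSURE({[L' → . L]}), then GOTO on every symbol after a dot until no new states appear). It has 10 states:
  I0: { [L → . (], [L → . e D y], [L → . e x e], [L' → . L] }  — shift
  I1: { [L → ( .] }  — reduce
  I2: { [L' → L .] }  — accept
  I3: { [D → . x ; x], [L → e . D y], [L → e . x e] }  — shift
  I4: { [L → e D . y] }  — shift
  I5: { [D → x . ; x], [L → e x . e] }  — shift
  I6: { [D → x ; . x] }  — shift
  I7: { [L → e x e .] }  — reduce
  I8: { [D → x ; x .] }  — reduce
  I9: { [L → e D y .] }  — reduce

Every state is either a pure shift/goto state or contains exactly one complete item and nothing to shift — no conflicts. The grammar is LR(0).

Answer: Yes, the grammar is LR(0)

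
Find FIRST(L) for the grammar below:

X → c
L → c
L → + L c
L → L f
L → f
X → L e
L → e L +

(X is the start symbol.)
From L → c:
  - c is a terminal: add 'c' and stop
From L → + L c:
  - '+' is a terminal: add '+' and stop
From L → L f:
  - L is the symbol being defined: contributes nothing new
    L is not nullable, so stop
From L → f:
  - f is a terminal: add 'f' and stop
From L → e L +:
  - e is a terminal: add 'e' and stop

Collecting: FIRST(L) = { '+', 'c', 'e', 'f' }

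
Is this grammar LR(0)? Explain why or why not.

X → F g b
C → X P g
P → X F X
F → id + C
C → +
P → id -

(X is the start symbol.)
Yes, the grammar is LR(0)

A grammar is LR(0) if no state in the canonical LR(0) collection has:
  - both a shift item (dot before a terminal) and a complete item (shift-reduce conflict), or
  - two or more complete items (reduce-reduce conflict; the accept item [X' → X .] counts as a complete item here).

Augment with X' → X and build the canonical LR(0) collection (I0 = CLOSURE({[X' → . X]}), then GOTO on every symbol after a dot until no new states appear). It has 17 states:
  I0: { [F → . id + C], [X → . F g b], [X' → . X] }  — shift
  I1: { [X → F . g b] }  — shift
  I2: { [X' → X .] }  — accept
  I3: { [F → id . + C] }  — shift
  I4: { [C → . +], [C → . X P g], [F → . id + C], [F → id + . C], [X → . F g b] }  — shift
  I5: { [C → + .] }  — reduce
  I6: { [F → id + C .] }  — reduce
  I7: { [C → X . P g], [F → . id + C], [P → . X F X], [P → . id -], [X → . F g b] }  — shift
  I8: { [C → X P . g] }  — shift
  I9: { [F → . id + C], [P → X . F X] }  — shift
  I10: { [F → id . + C], [P → id . -] }  — shift
  I11: { [P → id - .] }  — reduce
  I12: { [F → . id + C], [P → X F . X], [X → . F g b] }  — shift
  I13: { [P → X F X .] }  — reduce
  I14: { [C → X P g .] }  — reduce
  I15: { [X → F g . b] }  — shift
  I16: { [X → F g b .] }  — reduce

Every state is either a pure shift/goto state or contains exactly one complete item and nothing to shift — no conflicts. The grammar is LR(0).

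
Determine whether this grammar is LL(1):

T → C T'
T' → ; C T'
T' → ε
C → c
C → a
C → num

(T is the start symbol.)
Yes, the grammar is LL(1).

Relevant sets:
  FOLLOW(T') = { $ }

For T':
  PREDICT(T' → ';' C T') = { ';' }
  PREDICT(T' → ε) = { $ }
For C:
  PREDICT(C → c) = { 'c' }
  PREDICT(C → a) = { 'a' }
  PREDICT(C → num) = { 'num' }
T has a single production, so nothing to check there.

All predict sets are disjoint. The grammar IS LL(1).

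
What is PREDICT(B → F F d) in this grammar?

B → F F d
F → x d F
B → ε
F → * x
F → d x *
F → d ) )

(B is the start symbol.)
PREDICT(B → F F d) = (FIRST(RHS) \ {ε}) ∪ (FOLLOW(B) if ε ∈ FIRST(RHS), i.e. RHS ⇒* ε)
FIRST(F) = { '*', 'd', 'x' }
FIRST(F F d) = { '*', 'd', 'x' }
ε ∉ FIRST(F F d), so FOLLOW(B) is not added.
PREDICT(B → F F d) = { '*', 'd', 'x' }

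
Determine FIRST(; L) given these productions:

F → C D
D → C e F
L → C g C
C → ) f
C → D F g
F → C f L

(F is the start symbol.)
{ ';' }

To compute FIRST(; L), process the symbols left to right:
Symbol ; is a terminal. Add ';' and stop.
FIRST(; L) = { ';' }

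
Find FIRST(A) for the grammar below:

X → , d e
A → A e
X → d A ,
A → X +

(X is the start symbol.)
To compute FIRST(A), examine every production with A on the left-hand side, reading each right-hand side left to right until a non-nullable symbol is reached.

FIRST sets of the other non-terminals involved (by the same procedure, iterated to a fixed point):
  FIRST(X) = { ',', 'd' }

From A → A e:
  - A is the symbol being defined: contributes nothing new
    A is not nullable, so stop
From A → X +:
  - X is a non-terminal: add FIRST(X) \ {ε} = { ',', 'd' }
    X is not nullable, so stop

Collecting: FIRST(A) = { ',', 'd' }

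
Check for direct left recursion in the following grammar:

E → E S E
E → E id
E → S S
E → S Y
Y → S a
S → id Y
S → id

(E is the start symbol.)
Yes, E is left-recursive

E → E S E: LEFT RECURSIVE (starts with E)
E → E id: LEFT RECURSIVE (starts with E)
E → S S: starts with S
E → S Y: starts with S
Y → S a: starts with S
S → id Y: starts with id
S → id: starts with id

The grammar has direct left recursion on: E.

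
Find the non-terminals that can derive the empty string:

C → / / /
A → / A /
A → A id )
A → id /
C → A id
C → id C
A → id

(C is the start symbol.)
None

A non-terminal is nullable if it can derive ε (the empty string): either it has an ε-production, or it has a production whose right-hand side consists entirely of nullable non-terminals.

There are no ε-productions, so no non-terminal can derive ε.
No non-terminals are nullable.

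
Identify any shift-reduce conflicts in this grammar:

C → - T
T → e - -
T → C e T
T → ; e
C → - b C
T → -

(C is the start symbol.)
Augment with C' → C and build the canonical LR(0) collection (I0 = CLOSURE({[C' → . C]}), then GOTO on every symbol after a dot until no new states appear). It has 15 states:
  I0: { [C → . - T], [C → . - b C], [C' → . C] }  — shift
  I1: { [C → - . T], [C → - . b C], [C → . - T], [C → . - b C], [T → . -], [T → . ; e], [T → . C e T], [T → . e - -] }  — shift
  I2: { [C' → C .] }  — accept
  I3: { [C → - . T], [C → - . b C], [C → . - T], [C → . - b C], [T → - .], [T → . -], [T → . ; e], [T → . C e T], [T → . e - -] }  — shift, reduce
  I4: { [T → ; . e] }  — shift
  I5: { [T → C . e T] }  — shift
  I6: { [C → - T .] }  — reduce
  I7: { [C → - b . C], [C → . - T], [C → . - b C] }  — shift
  I8: { [T → e . - -] }  — shift
  I9: { [T → e - . -] }  — shift
  I10: { [T → e - - .] }  — reduce
  I11: { [C → - b C .] }  — reduce
  I12: { [C → . - T], [C → . - b C], [T → . -], [T → . ; e], [T → . C e T], [T → . e - -], [T → C e . T] }  — shift
  I13: { [T → C e T .] }  — reduce
  I14: { [T → ; e .] }  — reduce

I3 contains reduce item [T → - .] and shift items [C → . - T], [C → . - b C], [C → - . b C], [T → . -], [T → . ; e], [T → . e - -] — shift-reduce conflict.

Answer: Yes — I3: [T → - .] vs [C → . - T]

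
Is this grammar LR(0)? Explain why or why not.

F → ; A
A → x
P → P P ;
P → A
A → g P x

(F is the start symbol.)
A grammar is LR(0) if no state in the canonical LR(0) collection has:
  - both a shift item (dot before a terminal) and a complete item (shift-reduce conflict), or
  - two or more complete items (reduce-reduce conflict; the accept item [F' → F .] counts as a complete item here).

Augment with F' → F and build the canonical LR(0) collection (I0 = CLOSURE({[F' → . F]}), then GOTO on every symbol after a dot until no new states appear). It has 11 states:
  I0: { [F → . ; A], [F' → . F] }  — shift
  I1: { [A → . g P x], [A → . x], [F → ; . A] }  — shift
  I2: { [F' → F .] }  — accept
  I3: { [F → ; A .] }  — reduce
  I4: { [A → . g P x], [A → . x], [A → g . P x], [P → . A], [P → . P P ;] }  — shift
  I5: { [A → x .] }  — reduce
  I6: { [P → A .] }  — reduce
  I7: { [A → . g P x], [A → . x], [A → g P . x], [P → . A], [P → . P P ;], [P → P . P ;] }  — shift
  I8: { [A → . g P x], [A → . x], [P → . A], [P → . P P ;], [P → P . P ;], [P → P P . ;] }  — shift
  I9: { [A → g P x .], [A → x .] }  — 2 reduces
  I10: { [P → P P ; .] }  — reduce

Conflict in state I9:
  Reduce-reduce conflict: [A → g P x .] and [A → x .]
So the grammar is NOT LR(0).

Answer: No. Reduce-reduce conflict: [A → g P x .] and [A → x .]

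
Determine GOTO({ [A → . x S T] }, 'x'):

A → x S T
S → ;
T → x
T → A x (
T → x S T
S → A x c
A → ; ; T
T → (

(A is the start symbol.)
GOTO(I, 'x') = CLOSURE({ [A → αX.β] : [A → α.Xβ] ∈ I, X = 'x' })

Items with dot before 'x', with the dot advanced:
  [A → . x S T] → [A → x . S T]
Closure of the advanced items:
  [A → x . S T] has the dot before S: add [S → . ;], [S → . A x c]
  [S → . A x c] has the dot before A: add [A → . x S T], [A → . ; ; T]

GOTO = { [A → . ; ; T], [A → . x S T], [A → x . S T], [S → . ;], [S → . A x c] }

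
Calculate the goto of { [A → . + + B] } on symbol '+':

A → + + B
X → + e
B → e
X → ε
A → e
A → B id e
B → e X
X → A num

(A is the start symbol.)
GOTO(I, '+') = CLOSURE({ [A → αX.β] : [A → α.Xβ] ∈ I, X = '+' })

Items with dot before '+', with the dot advanced:
  [A → . + + B] → [A → + . + B]
Closure adds nothing (no advanced item has the dot before a non-terminal).

GOTO = { [A → + . + B] }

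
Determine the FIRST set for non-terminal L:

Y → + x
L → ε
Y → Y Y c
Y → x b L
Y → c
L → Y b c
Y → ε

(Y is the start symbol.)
{ '+', 'b', 'c', 'x', ε }

To compute FIRST(L), examine every production with L on the left-hand side, reading each right-hand side left to right until a non-nullable symbol is reached.

FIRST sets of the other non-terminals involved (by the same procedure, iterated to a fixed point):
  FIRST(Y) = { '+', 'c', 'x', ε }

From L → ε:
  - ε-production, so ε ∈ FIRST(L)
From L → Y b c:
  - Y is a non-terminal: add FIRST(Y) \ {ε} = { '+', 'c', 'x' }
    Y is nullable, so continue to the next symbol
  - b is a terminal: add 'b' and stop

Collecting: FIRST(L) = { '+', 'b', 'c', 'x', ε }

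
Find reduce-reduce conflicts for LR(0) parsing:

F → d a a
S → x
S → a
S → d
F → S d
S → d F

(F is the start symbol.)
Augment with F' → F and build the canonical LR(0) collection (I0 = CLOSURE({[F' → . F]}), then GOTO on every symbol after a dot until no new states appear). It has 10 states:
  I0: { [F → . S d], [F → . d a a], [F' → . F], [S → . a], [S → . d F], [S → . d], [S → . x] }  — shift
  I1: { [F' → F .] }  — accept
  I2: { [F → S . d] }  — shift
  I3: { [S → a .] }  — reduce
  I4: { [F → . S d], [F → . d a a], [F → d . a a], [S → . a], [S → . d F], [S → . d], [S → . x], [S → d . F], [S → d .] }  — shift, reduce
  I5: { [S → x .] }  — reduce
  I6: { [S → d F .] }  — reduce
  I7: { [F → d a . a], [S → a .] }  — shift, reduce
  I8: { [F → d a a .] }  — reduce
  I9: { [F → S d .] }  — reduce

No state contains more than one complete item.

Answer: No reduce-reduce conflicts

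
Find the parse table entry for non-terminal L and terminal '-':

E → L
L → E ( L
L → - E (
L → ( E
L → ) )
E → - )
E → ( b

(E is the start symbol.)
L → E ( L, L → - E (

To find M[L, '-'], we find productions for L where '-' is in the predict set (PREDICT(N → α) = (FIRST(α) \ {ε}) ∪ (FOLLOW(N) if α ⇒* ε)).

Relevant sets:
  FIRST(E) = { '(', ')', '-' }

L → E ( L: PREDICT = { '(', ')', '-' }
  '-' is in predict set, so this production goes in M[L, '-']
L → - E (: PREDICT = { '-' }
  '-' is in predict set, so this production goes in M[L, '-']
L → ( E: PREDICT = { '(' }
L → ) ): PREDICT = { ')' }

M[L, '-'] = L → E ( L, L → - E (  (a multiply-defined cell — the grammar is not LL(1))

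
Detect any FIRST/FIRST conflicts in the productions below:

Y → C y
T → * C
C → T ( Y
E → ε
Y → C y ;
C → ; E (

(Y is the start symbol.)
Yes. Y → C y / Y → C y ';' on { '*', ';' }

A FIRST/FIRST conflict occurs when two productions N → α and N → β for the same non-terminal have FIRST(α) ∩ FIRST(β) ≠ ∅ (with ε ∈ FIRST of a nullable right-hand side, so two nullable alternatives also conflict).

FIRST sets of the non-terminals at (or reachable through a nullable prefix from) the front of some alternative:
  FIRST(C) = { '*', ';' }
  FIRST(T) = { '*' }

Productions for Y:
  Y → C y: FIRST = { '*', ';' }
  Y → C y ;: FIRST = { '*', ';' }
Productions for C:
  C → T ( Y: FIRST = { '*' }
  C → ; E (: FIRST = { ';' }
T, E have only one production, so no FIRST/FIRST conflict is possible there.

Conflict for Y: Y → C y and Y → C y ;
  Overlap: { '*', ';' }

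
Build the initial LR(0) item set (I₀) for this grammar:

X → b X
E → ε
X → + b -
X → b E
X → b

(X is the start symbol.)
{ [X → . + b -], [X → . b E], [X → . b X], [X → . b], [X' → . X] }

First, augment the grammar with X' → X
I₀ = CLOSURE({ [X' → . X] }):
  [X' → . X] has the dot before X: add [X → . b X], [X → . + b -], [X → . b E], [X → . b]
No further items can be added.

I₀ = { [X → . + b -], [X → . b E], [X → . b X], [X → . b], [X' → . X] }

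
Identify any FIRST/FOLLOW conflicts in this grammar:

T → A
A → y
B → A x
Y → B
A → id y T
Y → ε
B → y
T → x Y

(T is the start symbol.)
No FIRST/FOLLOW conflicts.

A FIRST/FOLLOW conflict occurs when a non-terminal N has a nullable alternative N → β (β ⇒* ε) and another alternative N → α with FIRST(α) ∩ FOLLOW(N) ≠ ∅: on such a lookahead the parser cannot decide between expanding α and letting N vanish via β.

Nullable non-terminals: Y.
FIRST sets used below: FIRST(B) = { 'id', 'y' }

Y: nullable alternative(s) Y → ε; FOLLOW(Y) = { $, 'x' }
  Y → B: FIRST \ {ε} = { 'id', 'y' } — disjoint from FOLLOW(Y)
  Y → ε: FIRST \ {ε} = { } — this is the only nullable alternative, skip

A, B, T have no nullable alternative, so no FIRST/FOLLOW check is needed there.

No FIRST/FOLLOW conflicts found.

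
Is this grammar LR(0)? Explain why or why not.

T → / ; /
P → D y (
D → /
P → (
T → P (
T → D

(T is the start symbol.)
No. Shift-reduce conflict between [D → / .] and [T → / . ; /]

A grammar is LR(0) if no state in the canonical LR(0) collection has:
  - both a shift item (dot before a terminal) and a complete item (shift-reduce conflict), or
  - two or more complete items (reduce-reduce conflict; the accept item [T' → T .] counts as a complete item here).

Augment with T' → T and build the canonical LR(0) collection (I0 = CLOSURE({[T' → . T]}), then GOTO on every symbol after a dot until no new states appear). It has 11 states:
  I0: { [D → . /], [P → . (], [P → . D y (], [T → . / ; /], [T → . D], [T → . P (], [T' → . T] }  — shift
  I1: { [P → ( .] }  — reduce
  I2: { [D → / .], [T → / . ; /] }  — shift, reduce
  I3: { [P → D . y (], [T → D .] }  — shift, reduce
  I4: { [T → P . (] }  — shift
  I5: { [T' → T .] }  — accept
  I6: { [T → P ( .] }  — reduce
  I7: { [P → D y . (] }  — shift
  I8: { [P → D y ( .] }  — reduce
  I9: { [T → / ; . /] }  — shift
  I10: { [T → / ; / .] }  — reduce

Conflict in state I2:
  Shift-reduce conflict between [D → / .] and [T → / . ; /]
So the grammar is NOT LR(0).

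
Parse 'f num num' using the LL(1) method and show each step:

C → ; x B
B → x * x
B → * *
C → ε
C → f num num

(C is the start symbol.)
Stack is shown with the top on the left.

Stack        Input        Action
--------------------------------
C $          f num num $  output C → f num num
f num num $  f num num $  match 'f'
num num $    num num $    match 'num'
num $        num $        match 'num'
$            $            accept

The string is accepted.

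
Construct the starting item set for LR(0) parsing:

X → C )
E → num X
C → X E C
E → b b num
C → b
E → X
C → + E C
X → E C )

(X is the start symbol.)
First, augment the grammar with X' → X
I₀ = CLOSURE({ [X' → . X] }):
  [X' → . X] has the dot before X: add [X → . C )], [X → . E C )]
  [X → . C )] has the dot before C: add [C → . X E C], [C → . b], [C → . + E C]
  [X → . E C )] has the dot before E: add [E → . num X], [E → . b b num], [E → . X]
No further items can be added.

I₀ = { [C → . + E C], [C → . X E C], [C → . b], [E → . X], [E → . b b num], [E → . num X], [X → . C )], [X → . E C )], [X' → . X] }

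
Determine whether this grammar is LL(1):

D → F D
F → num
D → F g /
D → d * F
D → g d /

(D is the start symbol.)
No. Predict set conflict for D: { 'num' }

Relevant sets:
  FIRST(F) = { 'num' }

For D:
  PREDICT(D → F D) = { 'num' }
  PREDICT(D → F g '/') = { 'num' }
  PREDICT(D → d '*' F) = { 'd' }
  PREDICT(D → g d '/') = { 'g' }
F has a single production, so nothing to check there.

Conflict found: Predict set conflict for D: { 'num' }
The grammar is NOT LL(1).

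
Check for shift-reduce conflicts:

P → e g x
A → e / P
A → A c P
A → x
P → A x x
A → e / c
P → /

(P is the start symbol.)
No shift-reduce conflicts

Augment with P' → P and build the canonical LR(0) collection (I0 = CLOSURE({[P' → . P]}), then GOTO on every symbol after a dot until no new states appear). It has 15 states:
  I0: { [A → . A c P], [A → . e / P], [A → . e / c], [A → . x], [P → . /], [P → . A x x], [P → . e g x], [P' → . P] }  — shift
  I1: { [P → / .] }  — reduce
  I2: { [A → A . c P], [P → A . x x] }  — shift
  I3: { [P' → P .] }  — accept
  I4: { [A → e . / P], [A → e . / c], [P → e . g x] }  — shift
  I5: { [A → x .] }  — reduce
  I6: { [A → . A c P], [A → . e / P], [A → . e / c], [A → . x], [A → e / . P], [A → e / . c], [P → . /], [P → . A x x], [P → . e g x] }  — shift
  I7: { [P → e g . x] }  — shift
  I8: { [P → e g x .] }  — reduce
  I9: { [A → e / P .] }  — reduce
  I10: { [A → e / c .] }  — reduce
  I11: { [A → . A c P], [A → . e / P], [A → . e / c], [A → . x], [A → A c . P], [P → . /], [P → . A x x], [P → . e g x] }  — shift
  I12: { [P → A x . x] }  — shift
  I13: { [P → A x x .] }  — reduce
  I14: { [A → A c P .] }  — reduce

No state contains both a complete item and a shift item.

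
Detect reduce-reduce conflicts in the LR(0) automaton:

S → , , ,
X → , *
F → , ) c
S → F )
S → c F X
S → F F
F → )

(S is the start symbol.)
A reduce-reduce conflict occurs when an LR(0) state has two complete items [A → α .] and [B → β .] — both call for a reduction, and with no lookahead the parser cannot choose between them.

Augment with S' → S and build the canonical LR(0) collection (I0 = CLOSURE({[S' → . S]}), then GOTO on every symbol after a dot until no new states appear). It has 17 states:
  I0: { [F → . )], [F → . , ) c], [S → . , , ,], [S → . F )], [S → . F F], [S → . c F X], [S' → . S] }  — shift
  I1: { [F → ) .] }  — reduce
  I2: { [F → , . ) c], [S → , . , ,] }  — shift
  I3: { [F → . )], [F → . , ) c], [S → F . )], [S → F . F] }  — shift
  I4: { [S' → S .] }  — accept
  I5: { [F → . )], [F → . , ) c], [S → c . F X] }  — shift
  I6: { [F → , . ) c] }  — shift
  I7: { [S → c F . X], [X → . , *] }  — shift
  I8: { [X → , . *] }  — shift
  I9: { [S → c F X .] }  — reduce
  I10: { [X → , * .] }  — reduce
  I11: { [F → , ) . c] }  — shift
  I12: { [F → , ) c .] }  — reduce
  I13: { [F → ) .], [S → F ) .] }  — 2 reduces
  I14: { [S → F F .] }  — reduce
  I15: { [S → , , . ,] }  — shift
  I16: { [S → , , , .] }  — reduce

I13 contains complete items [F → ) .], [S → F ) .] — reduce-reduce conflict.

Answer: Yes — I13: [F → ) .] vs [S → F ) .]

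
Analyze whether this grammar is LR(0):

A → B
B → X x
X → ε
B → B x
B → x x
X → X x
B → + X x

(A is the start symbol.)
A grammar is LR(0) if no state in the canonical LR(0) collection has:
  - both a shift item (dot before a terminal) and a complete item (shift-reduce conflict), or
  - two or more complete items (reduce-reduce conflict; the accept item [A' → A .] counts as a complete item here).

Augment with A' → A and build the canonical LR(0) collection (I0 = CLOSURE({[A' → . A]}), then GOTO on every symbol after a dot until no new states appear). It has 11 states:
  I0: { [A → . B], [A' → . A], [B → . + X x], [B → . B x], [B → . X x], [B → . x x], [X → . X x], [X → .] }  — shift, reduce
  I1: { [B → + . X x], [X → . X x], [X → .] }  — reduce
  I2: { [A' → A .] }  — accept
  I3: { [A → B .], [B → B . x] }  — shift, reduce
  I4: { [B → X . x], [X → X . x] }  — shift
  I5: { [B → x . x] }  — shift
  I6: { [B → x x .] }  — reduce
  I7: { [B → X x .], [X → X x .] }  — 2 reduces
  I8: { [B → B x .] }  — reduce
  I9: { [B → + X . x], [X → X . x] }  — shift
  I10: { [B → + X x .], [X → X x .] }  — 2 reduces

Conflict in state I0:
  Shift-reduce conflict between [X → .] and [B → . + X x]
So the grammar is NOT LR(0).

Answer: No. Shift-reduce conflict between [X → .] and [B → . + X x]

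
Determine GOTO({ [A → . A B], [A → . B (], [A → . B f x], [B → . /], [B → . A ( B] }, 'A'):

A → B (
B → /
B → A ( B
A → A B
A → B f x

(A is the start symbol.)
GOTO(I, 'A') = CLOSURE({ [A → αX.β] : [A → α.Xβ] ∈ I, X = 'A' })

Items with dot before 'A', with the dot advanced:
  [A → . A B] → [A → A . B]
  [B → . A ( B] → [B → A . ( B]
Closure of the advanced items:
  [A → A . B] has the dot before B: add [B → . /], [B → . A ( B]
  [B → . A ( B] has the dot before A: add [A → . B (], [A → . A B], [A → . B f x]

GOTO = { [A → . A B], [A → . B (], [A → . B f x], [A → A . B], [B → . /], [B → . A ( B], [B → A . ( B] }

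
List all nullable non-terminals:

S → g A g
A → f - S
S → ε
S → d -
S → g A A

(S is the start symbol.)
{ 'S' }

A non-terminal is nullable if it can derive ε (the empty string): either it has an ε-production, or it has a production whose right-hand side consists entirely of nullable non-terminals.

ε-productions: S → ε
So S is immediately nullable.
No further non-terminal can be added: every production for the remaining non-terminals contains a terminal or a non-nullable non-terminal.
Nullable = { 'S' }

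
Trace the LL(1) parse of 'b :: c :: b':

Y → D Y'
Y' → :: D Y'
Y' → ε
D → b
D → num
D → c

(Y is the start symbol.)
LL(1) parsing maintains a stack (initially the start symbol over $) and the input. At each step: if the stack top is a terminal, match it against the current input token; if it is a non-terminal N, replace it with the RHS of M[N, lookahead] (the unique production whose predict set contains the lookahead).

Stack is shown with the top on the left.

Stack      Input          Action
--------------------------------
Y $        b :: c :: b $  output Y → D Y'
D Y' $     b :: c :: b $  output D → b
b Y' $     b :: c :: b $  match 'b'
Y' $       :: c :: b $    output Y' → :: D Y'
:: D Y' $  :: c :: b $    match '::'
D Y' $     c :: b $       output D → c
c Y' $     c :: b $       match 'c'
Y' $       :: b $         output Y' → :: D Y'
:: D Y' $  :: b $         match '::'
D Y' $     b $            output D → b
b Y' $     b $            match 'b'
Y' $       $              output Y' → ε
$          $              accept

The string is accepted.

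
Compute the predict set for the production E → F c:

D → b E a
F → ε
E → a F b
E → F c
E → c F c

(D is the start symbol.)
PREDICT(E → F c) = (FIRST(RHS) \ {ε}) ∪ (FOLLOW(E) if ε ∈ FIRST(RHS), i.e. RHS ⇒* ε)
FIRST(F) = { ε }
FIRST(F c) = { 'c' }
ε ∉ FIRST(F c), so FOLLOW(E) is not added.
PREDICT(E → F c) = { 'c' }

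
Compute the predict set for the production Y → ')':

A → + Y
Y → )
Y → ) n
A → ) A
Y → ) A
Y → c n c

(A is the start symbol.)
{ ')' }

PREDICT(Y → ')') = (FIRST(RHS) \ {ε}) ∪ (FOLLOW(Y) if ε ∈ FIRST(RHS), i.e. RHS ⇒* ε)
FIRST(')') = { ')' }
ε ∉ FIRST(')'), so FOLLOW(Y) is not added.
PREDICT(Y → ')') = { ')' }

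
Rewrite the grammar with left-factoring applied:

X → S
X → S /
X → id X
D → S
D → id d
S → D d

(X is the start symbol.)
X → S X'
X' → ε
X' → /
X → id X
D → S
D → id d
S → D d

Left-factoring transforms A → αβ₁ | αβ₂ into A → αA' and A' → β₁ | β₂
(α is the longest common prefix among the alternatives). Repeat until
no nonterminal has two alternatives with a common prefix.

Round 1: X has alternatives sharing prefix 'S'. Introduce X': X → S X'
  Add: X' → ε
  Add: X' → /

No remaining common prefixes — done.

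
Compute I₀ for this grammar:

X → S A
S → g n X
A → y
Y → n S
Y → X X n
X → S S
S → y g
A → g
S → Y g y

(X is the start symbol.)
First, augment the grammar with X' → X
I₀ = CLOSURE({ [X' → . X] }):
  [X' → . X] has the dot before X: add [X → . S A], [X → . S S]
  [X → . S A] has the dot before S: add [S → . g n X], [S → . y g], [S → . Y g y]
  [S → . Y g y] has the dot before Y: add [Y → . n S], [Y → . X X n]
No further items can be added.

I₀ = { [S → . Y g y], [S → . g n X], [S → . y g], [X → . S A], [X → . S S], [X' → . X], [Y → . X X n], [Y → . n S] }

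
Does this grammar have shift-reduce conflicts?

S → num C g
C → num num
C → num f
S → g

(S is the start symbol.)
No shift-reduce conflicts

A shift-reduce conflict occurs when an LR(0) state has both:
  - a complete (reduce) item [A → α .] (dot at the end), and
  - a shift item [B → β . c γ] (dot before a terminal).

Augment with S' → S and build the canonical LR(0) collection (I0 = CLOSURE({[S' → . S]}), then GOTO on every symbol after a dot until no new states appear). It has 9 states:
  I0: { [S → . g], [S → . num C g], [S' → . S] }  — shift
  I1: { [S' → S .] }  — accept
  I2: { [S → g .] }  — reduce
  I3: { [C → . num f], [C → . num num], [S → num . C g] }  — shift
  I4: { [S → num C . g] }  — shift
  I5: { [C → num . f], [C → num . num] }  — shift
  I6: { [C → num f .] }  — reduce
  I7: { [C → num num .] }  — reduce
  I8: { [S → num C g .] }  — reduce

No state contains both a complete item and a shift item.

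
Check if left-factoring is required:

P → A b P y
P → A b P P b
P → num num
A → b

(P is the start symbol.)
Yes, P has productions with common prefix 'A b P'

Left-factoring is needed when two productions for the same non-terminal
share a common prefix on the right-hand side.

Productions for P:
  P → A b P y
  P → A b P P b
  P → num num

Found common prefix 'A b P' in productions for P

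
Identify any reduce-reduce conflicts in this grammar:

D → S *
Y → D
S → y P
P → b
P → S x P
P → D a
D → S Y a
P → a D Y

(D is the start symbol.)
Augment with D' → D and build the canonical LR(0) collection (I0 = CLOSURE({[D' → . D]}), then GOTO on every symbol after a dot until no new states appear). It has 18 states:
  I0: { [D → . S *], [D → . S Y a], [D' → . D], [S → . y P] }  — shift
  I1: { [D' → D .] }  — accept
  I2: { [D → . S *], [D → . S Y a], [D → S . *], [D → S . Y a], [S → . y P], [Y → . D] }  — shift
  I3: { [D → . S *], [D → . S Y a], [P → . D a], [P → . S x P], [P → . a D Y], [P → . b], [S → . y P], [S → y . P] }  — shift
  I4: { [P → D . a] }  — shift
  I5: { [S → y P .] }  — reduce
  I6: { [D → . S *], [D → . S Y a], [D → S . *], [D → S . Y a], [P → S . x P], [S → . y P], [Y → . D] }  — shift
  I7: { [D → . S *], [D → . S Y a], [P → a . D Y], [S → . y P] }  — shift
  I8: { [P → b .] }  — reduce
  I9: { [D → . S *], [D → . S Y a], [P → a D . Y], [S → . y P], [Y → . D] }  — shift
  I10: { [Y → D .] }  — reduce
  I11: { [P → a D Y .] }  — reduce
  I12: { [D → S * .] }  — reduce
  I13: { [D → S Y . a] }  — shift
  I14: { [D → . S *], [D → . S Y a], [P → . D a], [P → . S x P], [P → . a D Y], [P → . b], [P → S x . P], [S → . y P] }  — shift
  I15: { [P → S x P .] }  — reduce
  I16: { [D → S Y a .] }  — reduce
  I17: { [P → D a .] }  — reduce

No state contains more than one complete item.

Answer: No reduce-reduce conflicts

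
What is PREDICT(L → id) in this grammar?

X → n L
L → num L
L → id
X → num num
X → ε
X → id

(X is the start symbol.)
{ 'id' }

PREDICT(L → id) = (FIRST(RHS) \ {ε}) ∪ (FOLLOW(L) if ε ∈ FIRST(RHS), i.e. RHS ⇒* ε)
FIRST(id) = { 'id' }
ε ∉ FIRST(id), so FOLLOW(L) is not added.
PREDICT(L → id) = { 'id' }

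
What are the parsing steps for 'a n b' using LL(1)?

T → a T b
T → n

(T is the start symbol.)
LL(1) parsing maintains a stack (initially the start symbol over $) and the input. At each step: if the stack top is a terminal, match it against the current input token; if it is a non-terminal N, replace it with the RHS of M[N, lookahead] (the unique production whose predict set contains the lookahead).

Stack is shown with the top on the left.

Stack    Input    Action
------------------------
T $      a n b $  output T → a T b
a T b $  a n b $  match 'a'
T b $    n b $    output T → n
n b $    n b $    match 'n'
b $      b $      match 'b'
$        $        accept

The string is accepted.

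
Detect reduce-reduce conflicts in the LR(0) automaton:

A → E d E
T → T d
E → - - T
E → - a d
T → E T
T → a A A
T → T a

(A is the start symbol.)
A reduce-reduce conflict occurs when an LR(0) state has two complete items [A → α .] and [B → β .] — both call for a reduction, and with no lookahead the parser cannot choose between them.

Augment with A' → A and build the canonical LR(0) collection (I0 = CLOSURE({[A' → . A]}), then GOTO on every symbol after a dot until no new states appear). It has 17 states:
  I0: { [A → . E d E], [A' → . A], [E → . - - T], [E → . - a d] }  — shift
  I1: { [E → - . - T], [E → - . a d] }  — shift
  I2: { [A' → A .] }  — accept
  I3: { [A → E . d E] }  — shift
  I4: { [A → E d . E], [E → . - - T], [E → . - a d] }  — shift
  I5: { [A → E d E .] }  — reduce
  I6: { [E → - - . T], [E → . - - T], [E → . - a d], [T → . E T], [T → . T a], [T → . T d], [T → . a A A] }  — shift
  I7: { [E → - a . d] }  — shift
  I8: { [E → - a d .] }  — reduce
  I9: { [E → . - - T], [E → . - a d], [T → . E T], [T → . T a], [T → . T d], [T → . a A A], [T → E . T] }  — shift
  I10: { [E → - - T .], [T → T . a], [T → T . d] }  — shift, reduce
  I11: { [A → . E d E], [E → . - - T], [E → . - a d], [T → a . A A] }  — shift
  I12: { [A → . E d E], [E → . - - T], [E → . - a d], [T → a A . A] }  — shift
  I13: { [T → a A A .] }  — reduce
  I14: { [T → T a .] }  — reduce
  I15: { [T → T d .] }  — reduce
  I16: { [T → E T .], [T → T . a], [T → T . d] }  — shift, reduce

No state contains more than one complete item.

Answer: No reduce-reduce conflicts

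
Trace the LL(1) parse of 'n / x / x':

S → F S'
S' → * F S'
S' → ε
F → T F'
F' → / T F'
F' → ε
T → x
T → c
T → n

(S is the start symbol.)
LL(1) parsing maintains a stack (initially the start symbol over $) and the input. At each step: if the stack top is a terminal, match it against the current input token; if it is a non-terminal N, replace it with the RHS of M[N, lookahead] (the unique production whose predict set contains the lookahead).

Stack is shown with the top on the left.

Stack        Input        Action
--------------------------------
S $          n / x / x $  output S → F S'
F S' $       n / x / x $  output F → T F'
T F' S' $    n / x / x $  output T → n
n F' S' $    n / x / x $  match 'n'
F' S' $      / x / x $    output F' → / T F'
/ T F' S' $  / x / x $    match '/'
T F' S' $    x / x $      output T → x
x F' S' $    x / x $      match 'x'
F' S' $      / x $        output F' → / T F'
/ T F' S' $  / x $        match '/'
T F' S' $    x $          output T → x
x F' S' $    x $          match 'x'
F' S' $      $            output F' → ε
S' $         $            output S' → ε
$            $            accept

The string is accepted.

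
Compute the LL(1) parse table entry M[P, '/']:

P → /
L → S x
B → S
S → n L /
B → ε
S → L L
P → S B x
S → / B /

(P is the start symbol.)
P → /, P → S B x

To find M[P, '/'], we find productions for P where '/' is in the predict set (PREDICT(N → α) = (FIRST(α) \ {ε}) ∪ (FOLLOW(N) if α ⇒* ε)).

Relevant sets:
  FIRST(S) = { '/', 'n' }

P → /: PREDICT = { '/' }
  '/' is in predict set, so this production goes in M[P, '/']
P → S B x: PREDICT = { '/', 'n' }
  '/' is in predict set, so this production goes in M[P, '/']

M[P, '/'] = P → /, P → S B x  (a multiply-defined cell — the grammar is not LL(1))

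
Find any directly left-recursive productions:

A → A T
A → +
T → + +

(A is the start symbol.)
Yes, A is left-recursive

A → A T: LEFT RECURSIVE (starts with A)
A → +: starts with '+'
T → + +: starts with '+'

The grammar has direct left recursion on: A.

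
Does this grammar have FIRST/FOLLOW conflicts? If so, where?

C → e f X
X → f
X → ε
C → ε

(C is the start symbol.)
No FIRST/FOLLOW conflicts.

A FIRST/FOLLOW conflict occurs when a non-terminal N has a nullable alternative N → β (β ⇒* ε) and another alternative N → α with FIRST(α) ∩ FOLLOW(N) ≠ ∅: on such a lookahead the parser cannot decide between expanding α and letting N vanish via β.

Nullable non-terminals: C, X.

C: nullable alternative(s) C → ε; FOLLOW(C) = { $ }
  C → e f X: FIRST \ {ε} = { 'e' } — disjoint from FOLLOW(C)
  C → ε: FIRST \ {ε} = { } — this is the only nullable alternative, skip

X: nullable alternative(s) X → ε; FOLLOW(X) = { $ }
  X → f: FIRST \ {ε} = { 'f' } — disjoint from FOLLOW(X)
  X → ε: FIRST \ {ε} = { } — this is the only nullable alternative, skip

No FIRST/FOLLOW conflicts found.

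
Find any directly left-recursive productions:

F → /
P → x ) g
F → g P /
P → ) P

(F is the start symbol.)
No direct left recursion

F → /: starts with '/'
P → x ) g: starts with x
F → g P /: starts with g
P → ) P: starts with ')'

No direct left recursion found.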